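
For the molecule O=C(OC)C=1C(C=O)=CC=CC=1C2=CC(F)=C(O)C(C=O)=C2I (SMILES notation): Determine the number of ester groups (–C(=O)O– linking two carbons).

The ester motif appears at heavy-atom position 2 in the SMILES.
Other groups present: 2 aldehyde, 1 hydroxyl.
Ester count: 1.

1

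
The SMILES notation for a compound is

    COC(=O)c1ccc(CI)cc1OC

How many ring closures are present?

In SMILES, each pair of matching ring-closure digits denotes one ring-closing bond; the number of such bonds equals the number of independent rings.
Ring-closure bonds here: 1.

1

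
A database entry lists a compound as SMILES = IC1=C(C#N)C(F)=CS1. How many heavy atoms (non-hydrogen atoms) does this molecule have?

Every atom symbol written in the SMILES (organic subset) is one heavy atom; implicit H are not written.
Heavy atoms by element → C:5, F:1, I:1, N:1, S:1.
Total: 9.

9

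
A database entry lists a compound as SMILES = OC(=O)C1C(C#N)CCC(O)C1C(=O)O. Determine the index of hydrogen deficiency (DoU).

5

Degree of unsaturation = (number of rings) + (number of π bonds).
Ring closures in the SMILES: 1.
π bonds: 2 double bonds (each 1 DoU), 1 triple bond (each 2 DoU) → 4 DoU from unsaturation.
Total DoU = 1 + 4 = 5.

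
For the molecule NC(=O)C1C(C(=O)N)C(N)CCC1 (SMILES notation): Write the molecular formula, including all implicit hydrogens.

C8H15N3O2

Walk through each heavy atom and fill implicit hydrogens from standard valence (C 4, N 3, O 2, S 2, halogen 1):
  atom 1: N, bond orders sum to 1 (valence 3) → 2 H
  atom 2: C, bond orders sum to 4 (valence 4) → 0 H
  atom 3: O, bond orders sum to 2 (valence 2) → 0 H
  atom 4: C, bond orders sum to 3 (valence 4) → 1 H
  atom 5: C, bond orders sum to 3 (valence 4) → 1 H
  atom 6: C, bond orders sum to 4 (valence 4) → 0 H
  atom 7: O, bond orders sum to 2 (valence 2) → 0 H
  atom 8: N, bond orders sum to 1 (valence 3) → 2 H
  atom 9: C, bond orders sum to 3 (valence 4) → 1 H
  atom 10: N, bond orders sum to 1 (valence 3) → 2 H
  atom 11: C, bond orders sum to 2 (valence 4) → 2 H
  atom 12: C, bond orders sum to 2 (valence 4) → 2 H
  atom 13: C, bond orders sum to 2 (valence 4) → 2 H
Totals → C:8, H:15, N:3, O:2.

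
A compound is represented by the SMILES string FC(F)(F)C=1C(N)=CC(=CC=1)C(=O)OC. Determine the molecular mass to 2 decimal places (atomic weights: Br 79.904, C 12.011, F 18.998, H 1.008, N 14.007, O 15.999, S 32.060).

219.16 g/mol

First, the molecular formula is C9H8F3NO2 (counting implicit H from valence).
  C: 9 × 12.011 = 108.099
  F: 3 × 18.998 = 56.994
  H: 8 × 1.008 = 8.064
  N: 1 × 14.007 = 14.007
  O: 2 × 15.999 = 31.998
Sum: 9×12.011 + 3×18.998 + 8×1.008 + 1×14.007 + 2×15.999 = 219.162 → 219.16 g/mol.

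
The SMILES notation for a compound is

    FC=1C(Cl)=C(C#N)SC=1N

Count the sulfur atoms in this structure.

1

Scan the SMILES for S atoms (remember two-letter symbols like Cl and Br are single atoms).
Sulfur count: 1.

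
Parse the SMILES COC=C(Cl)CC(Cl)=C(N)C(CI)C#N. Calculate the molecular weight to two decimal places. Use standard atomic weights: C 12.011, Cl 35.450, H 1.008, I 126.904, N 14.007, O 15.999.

361.00 g/mol

First, the molecular formula is C9H11Cl2IN2O (counting implicit H from valence).
  C: 9 × 12.011 = 108.099
  Cl: 2 × 35.450 = 70.900
  H: 11 × 1.008 = 11.088
  I: 1 × 126.904 = 126.904
  N: 2 × 14.007 = 28.014
  O: 1 × 15.999 = 15.999
Sum: 9×12.011 + 2×35.450 + 11×1.008 + 1×126.904 + 2×14.007 + 1×15.999 = 361.004 → 361.00 g/mol.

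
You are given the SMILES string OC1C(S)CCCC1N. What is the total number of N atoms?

1

Scan the SMILES for N atoms (remember two-letter symbols like Cl and Br are single atoms).
Nitrogen count: 1.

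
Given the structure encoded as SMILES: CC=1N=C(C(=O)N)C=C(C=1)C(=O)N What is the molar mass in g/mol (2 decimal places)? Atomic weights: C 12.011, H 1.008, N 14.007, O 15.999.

179.18 g/mol

First, the molecular formula is C8H9N3O2 (counting implicit H from valence).
  C: 8 × 12.011 = 96.088
  H: 9 × 1.008 = 9.072
  N: 3 × 14.007 = 42.021
  O: 2 × 15.999 = 31.998
Sum: 8×12.011 + 9×1.008 + 3×14.007 + 2×15.999 = 179.179 → 179.18 g/mol.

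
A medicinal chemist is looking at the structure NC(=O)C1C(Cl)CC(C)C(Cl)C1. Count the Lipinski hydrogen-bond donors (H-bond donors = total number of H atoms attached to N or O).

2

Donors: find every N or O and count the H atoms it carries.
  atom 1 (N): bond orders sum to 1 → 2 H
  atom 3 (O): bond orders sum to 2 → 0 H
Lipinski HBD = 2.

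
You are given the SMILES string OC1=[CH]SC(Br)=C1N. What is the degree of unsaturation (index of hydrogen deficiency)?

Degree of unsaturation = (number of rings) + (number of π bonds).
Ring closures in the SMILES: 1.
π bonds: 2 double bonds (each 1 DoU) → 2 DoU from unsaturation.
Total DoU = 1 + 2 = 3.

3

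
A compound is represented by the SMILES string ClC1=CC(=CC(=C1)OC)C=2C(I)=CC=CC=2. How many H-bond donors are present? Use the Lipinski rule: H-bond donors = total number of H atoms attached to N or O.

Donors: find every N or O and count the H atoms it carries.
  atom 8 (O): bond orders sum to 2 → 0 H
Lipinski HBD = 0.

0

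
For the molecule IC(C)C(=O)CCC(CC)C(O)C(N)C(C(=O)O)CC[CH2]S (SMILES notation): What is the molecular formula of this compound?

Walk through each heavy atom and fill implicit hydrogens from standard valence (C 4, N 3, O 2, S 2, halogen 1):
  atom 1: I (halogen, monovalent) → 0 H
  atom 2: C, bond orders sum to 3 (valence 4) → 1 H
  atom 3: C, bond orders sum to 1 (valence 4) → 3 H
  atom 4: C, bond orders sum to 4 (valence 4) → 0 H
  atom 5: O, bond orders sum to 2 (valence 2) → 0 H
  atom 6: C, bond orders sum to 2 (valence 4) → 2 H
  atom 7: C, bond orders sum to 2 (valence 4) → 2 H
  atom 8: C, bond orders sum to 3 (valence 4) → 1 H
  atom 9: C, bond orders sum to 2 (valence 4) → 2 H
  atom 10: C, bond orders sum to 1 (valence 4) → 3 H
  atom 11: C, bond orders sum to 3 (valence 4) → 1 H
  atom 12: O, bond orders sum to 1 (valence 2) → 1 H
  atom 13: C, bond orders sum to 3 (valence 4) → 1 H
  atom 14: N, bond orders sum to 1 (valence 3) → 2 H
  atom 15: C, bond orders sum to 3 (valence 4) → 1 H
  atom 16: C, bond orders sum to 4 (valence 4) → 0 H
  atom 17: O, bond orders sum to 2 (valence 2) → 0 H
  atom 18: O, bond orders sum to 1 (valence 2) → 1 H
  atom 19: C, bond orders sum to 2 (valence 4) → 2 H
  atom 20: C, bond orders sum to 2 (valence 4) → 2 H
  atom 21: C with explicit H count 2
  atom 22: S, bond orders sum to 1 (valence 2) → 1 H
Totals → C:15, H:28, I:1, N:1, O:4, S:1.

C15H28INO4S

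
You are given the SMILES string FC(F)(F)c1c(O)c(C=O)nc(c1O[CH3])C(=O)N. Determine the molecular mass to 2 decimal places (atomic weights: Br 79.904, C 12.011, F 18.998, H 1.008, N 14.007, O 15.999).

First, the molecular formula is C9H7F3N2O4 (counting implicit H from valence).
  C: 9 × 12.011 = 108.099
  F: 3 × 18.998 = 56.994
  H: 7 × 1.008 = 7.056
  N: 2 × 14.007 = 28.014
  O: 4 × 15.999 = 63.996
Sum: 9×12.011 + 3×18.998 + 7×1.008 + 2×14.007 + 4×15.999 = 264.159 → 264.16 g/mol.

264.16 g/mol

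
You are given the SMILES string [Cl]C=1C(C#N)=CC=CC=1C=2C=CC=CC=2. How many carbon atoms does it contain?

Count every carbon token in the SMILES (each C, including those in ring-closure positions and inside branches).
Carbon count: 13.

13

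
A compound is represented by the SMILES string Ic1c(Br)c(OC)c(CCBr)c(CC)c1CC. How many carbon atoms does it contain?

Count every carbon token in the SMILES (each C, including those in ring-closure positions and inside branches).
Carbon count: 13.

13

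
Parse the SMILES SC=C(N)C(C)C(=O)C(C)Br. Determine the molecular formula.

C7H12BrNOS

Walk through each heavy atom and fill implicit hydrogens from standard valence (C 4, N 3, O 2, S 2, halogen 1):
  atom 1: S, bond orders sum to 1 (valence 2) → 1 H
  atom 2: C, bond orders sum to 3 (valence 4) → 1 H
  atom 3: C, bond orders sum to 4 (valence 4) → 0 H
  atom 4: N, bond orders sum to 1 (valence 3) → 2 H
  atom 5: C, bond orders sum to 3 (valence 4) → 1 H
  atom 6: C, bond orders sum to 1 (valence 4) → 3 H
  atom 7: C, bond orders sum to 4 (valence 4) → 0 H
  atom 8: O, bond orders sum to 2 (valence 2) → 0 H
  atom 9: C, bond orders sum to 3 (valence 4) → 1 H
  atom 10: C, bond orders sum to 1 (valence 4) → 3 H
  atom 11: Br (halogen, monovalent) → 0 H
Totals → C:7, H:12, Br:1, N:1, O:1, S:1.
In Hill order: C7H12BrNOS.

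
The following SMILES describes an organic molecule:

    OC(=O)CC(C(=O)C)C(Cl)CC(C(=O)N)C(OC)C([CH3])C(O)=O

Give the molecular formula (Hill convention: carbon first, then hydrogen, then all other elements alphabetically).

Walk through each heavy atom and fill implicit hydrogens from standard valence (C 4, N 3, O 2, S 2, halogen 1):
  atom 1: O, bond orders sum to 1 (valence 2) → 1 H
  atom 2: C, bond orders sum to 4 (valence 4) → 0 H
  atom 3: O, bond orders sum to 2 (valence 2) → 0 H
  atom 4: C, bond orders sum to 2 (valence 4) → 2 H
  atom 5: C, bond orders sum to 3 (valence 4) → 1 H
  atom 6: C, bond orders sum to 4 (valence 4) → 0 H
  atom 7: O, bond orders sum to 2 (valence 2) → 0 H
  atom 8: C, bond orders sum to 1 (valence 4) → 3 H
  atom 9: C, bond orders sum to 3 (valence 4) → 1 H
  atom 10: Cl (halogen, monovalent) → 0 H
  atom 11: C, bond orders sum to 2 (valence 4) → 2 H
  atom 12: C, bond orders sum to 3 (valence 4) → 1 H
  atom 13: C, bond orders sum to 4 (valence 4) → 0 H
  atom 14: O, bond orders sum to 2 (valence 2) → 0 H
  atom 15: N, bond orders sum to 1 (valence 3) → 2 H
  atom 16: C, bond orders sum to 3 (valence 4) → 1 H
  atom 17: O, bond orders sum to 2 (valence 2) → 0 H
  atom 18: C, bond orders sum to 1 (valence 4) → 3 H
  atom 19: C, bond orders sum to 3 (valence 4) → 1 H
  atom 20: C with explicit H count 3
  atom 21: C, bond orders sum to 4 (valence 4) → 0 H
  atom 22: O, bond orders sum to 1 (valence 2) → 1 H
  atom 23: O, bond orders sum to 2 (valence 2) → 0 H
Totals → C:14, H:22, Cl:1, N:1, O:7.
In Hill order: C14H22ClNO7.

C14H22ClNO7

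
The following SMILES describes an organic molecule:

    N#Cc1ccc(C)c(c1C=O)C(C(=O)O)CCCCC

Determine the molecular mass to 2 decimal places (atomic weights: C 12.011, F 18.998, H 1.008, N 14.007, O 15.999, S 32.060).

First, the molecular formula is C16H19NO3 (counting implicit H from valence).
  C: 16 × 12.011 = 192.176
  H: 19 × 1.008 = 19.152
  N: 1 × 14.007 = 14.007
  O: 3 × 15.999 = 47.997
Sum: 16×12.011 + 19×1.008 + 1×14.007 + 3×15.999 = 273.332 → 273.33 g/mol.

273.33 g/mol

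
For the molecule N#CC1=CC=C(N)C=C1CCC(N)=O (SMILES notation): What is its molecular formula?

C10H11N3O

Walk through each heavy atom and fill implicit hydrogens from standard valence (C 4, N 3, O 2, S 2, halogen 1):
  atom 1: N, bond orders sum to 3 (valence 3) → 0 H
  atom 2: C, bond orders sum to 4 (valence 4) → 0 H
  atom 3: C, bond orders sum to 4 (valence 4) → 0 H
  atom 4: C, bond orders sum to 3 (valence 4) → 1 H
  atom 5: C, bond orders sum to 3 (valence 4) → 1 H
  atom 6: C, bond orders sum to 4 (valence 4) → 0 H
  atom 7: N, bond orders sum to 1 (valence 3) → 2 H
  atom 8: C, bond orders sum to 3 (valence 4) → 1 H
  atom 9: C, bond orders sum to 4 (valence 4) → 0 H
  atom 10: C, bond orders sum to 2 (valence 4) → 2 H
  atom 11: C, bond orders sum to 2 (valence 4) → 2 H
  atom 12: C, bond orders sum to 4 (valence 4) → 0 H
  atom 13: N, bond orders sum to 1 (valence 3) → 2 H
  atom 14: O, bond orders sum to 2 (valence 2) → 0 H
Totals → C:10, H:11, N:3, O:1.
In Hill order: C10H11N3O.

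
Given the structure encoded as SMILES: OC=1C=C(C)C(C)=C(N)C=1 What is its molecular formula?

C8H11NO

Walk through each heavy atom and fill implicit hydrogens from standard valence (C 4, N 3, O 2, S 2, halogen 1):
  atom 1: O, bond orders sum to 1 (valence 2) → 1 H
  atom 2: C, bond orders sum to 4 (valence 4) → 0 H
  atom 3: C, bond orders sum to 3 (valence 4) → 1 H
  atom 4: C, bond orders sum to 4 (valence 4) → 0 H
  atom 5: C, bond orders sum to 1 (valence 4) → 3 H
  atom 6: C, bond orders sum to 4 (valence 4) → 0 H
  atom 7: C, bond orders sum to 1 (valence 4) → 3 H
  atom 8: C, bond orders sum to 4 (valence 4) → 0 H
  atom 9: N, bond orders sum to 1 (valence 3) → 2 H
  atom 10: C, bond orders sum to 3 (valence 4) → 1 H
Totals → C:8, H:11, N:1, O:1.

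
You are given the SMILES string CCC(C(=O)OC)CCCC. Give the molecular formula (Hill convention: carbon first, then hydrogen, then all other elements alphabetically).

Walk through each heavy atom and fill implicit hydrogens from standard valence (C 4, N 3, O 2, S 2, halogen 1):
  atom 1: C, bond orders sum to 1 (valence 4) → 3 H
  atom 2: C, bond orders sum to 2 (valence 4) → 2 H
  atom 3: C, bond orders sum to 3 (valence 4) → 1 H
  atom 4: C, bond orders sum to 4 (valence 4) → 0 H
  atom 5: O, bond orders sum to 2 (valence 2) → 0 H
  atom 6: O, bond orders sum to 2 (valence 2) → 0 H
  atom 7: C, bond orders sum to 1 (valence 4) → 3 H
  atom 8: C, bond orders sum to 2 (valence 4) → 2 H
  atom 9: C, bond orders sum to 2 (valence 4) → 2 H
  atom 10: C, bond orders sum to 2 (valence 4) → 2 H
  atom 11: C, bond orders sum to 1 (valence 4) → 3 H
Totals → C:9, H:18, O:2.
In Hill order: C9H18O2.

C9H18O2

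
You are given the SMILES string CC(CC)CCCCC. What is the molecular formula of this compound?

C9H20

Walk through each heavy atom and fill implicit hydrogens from standard valence (C 4, N 3, O 2, S 2, halogen 1):
  atom 1: C, bond orders sum to 1 (valence 4) → 3 H
  atom 2: C, bond orders sum to 3 (valence 4) → 1 H
  atom 3: C, bond orders sum to 2 (valence 4) → 2 H
  atom 4: C, bond orders sum to 1 (valence 4) → 3 H
  atom 5: C, bond orders sum to 2 (valence 4) → 2 H
  atom 6: C, bond orders sum to 2 (valence 4) → 2 H
  atom 7: C, bond orders sum to 2 (valence 4) → 2 H
  atom 8: C, bond orders sum to 2 (valence 4) → 2 H
  atom 9: C, bond orders sum to 1 (valence 4) → 3 H
Totals → C:9, H:20.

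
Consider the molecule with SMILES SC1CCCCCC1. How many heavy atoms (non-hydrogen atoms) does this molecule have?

8

Every atom symbol written in the SMILES (organic subset) is one heavy atom; implicit H are not written.
Heavy atoms by element → C:7, S:1.
Total: 8.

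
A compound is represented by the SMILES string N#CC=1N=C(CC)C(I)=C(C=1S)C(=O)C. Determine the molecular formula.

C10H9IN2OS

Walk through each heavy atom and fill implicit hydrogens from standard valence (C 4, N 3, O 2, S 2, halogen 1):
  atom 1: N, bond orders sum to 3 (valence 3) → 0 H
  atom 2: C, bond orders sum to 4 (valence 4) → 0 H
  atom 3: C, bond orders sum to 4 (valence 4) → 0 H
  atom 4: N, bond orders sum to 3 (valence 3) → 0 H
  atom 5: C, bond orders sum to 4 (valence 4) → 0 H
  atom 6: C, bond orders sum to 2 (valence 4) → 2 H
  atom 7: C, bond orders sum to 1 (valence 4) → 3 H
  atom 8: C, bond orders sum to 4 (valence 4) → 0 H
  atom 9: I (halogen, monovalent) → 0 H
  atom 10: C, bond orders sum to 4 (valence 4) → 0 H
  atom 11: C, bond orders sum to 4 (valence 4) → 0 H
  atom 12: S, bond orders sum to 1 (valence 2) → 1 H
  atom 13: C, bond orders sum to 4 (valence 4) → 0 H
  atom 14: O, bond orders sum to 2 (valence 2) → 0 H
  atom 15: C, bond orders sum to 1 (valence 4) → 3 H
Totals → C:10, H:9, I:1, N:2, O:1, S:1.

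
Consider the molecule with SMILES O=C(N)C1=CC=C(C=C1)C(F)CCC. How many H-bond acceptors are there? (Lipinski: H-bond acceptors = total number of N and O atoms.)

N atoms: 1; O atoms: 1.
Lipinski HBA = 1 + 1 = 2.

2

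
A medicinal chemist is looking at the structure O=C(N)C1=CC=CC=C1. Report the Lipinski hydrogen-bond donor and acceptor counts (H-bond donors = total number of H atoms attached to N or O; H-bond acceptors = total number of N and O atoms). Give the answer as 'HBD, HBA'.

2, 2

Donors: find every N or O and count the H atoms it carries.
  atom 1 (O): bond orders sum to 2 → 0 H
  atom 3 (N): bond orders sum to 1 → 2 H
Lipinski HBD = 2.
Acceptors: N atoms = 1, O atoms = 1 → HBA = 2.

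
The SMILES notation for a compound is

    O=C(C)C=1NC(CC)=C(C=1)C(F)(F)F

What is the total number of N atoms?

1

Scan the SMILES for N atoms (remember two-letter symbols like Cl and Br are single atoms).
Nitrogen count: 1.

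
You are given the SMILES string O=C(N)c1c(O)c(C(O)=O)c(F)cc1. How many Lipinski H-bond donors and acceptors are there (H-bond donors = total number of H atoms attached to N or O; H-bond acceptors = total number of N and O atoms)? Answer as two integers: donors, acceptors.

Donors: find every N or O and count the H atoms it carries.
  atom 1 (O): bond orders sum to 2 → 0 H
  atom 3 (N): bond orders sum to 1 → 2 H
  atom 6 (O): bond orders sum to 1 → 1 H
  atom 9 (O): bond orders sum to 1 → 1 H
  atom 10 (O): bond orders sum to 2 → 0 H
Lipinski HBD = 4.
Acceptors: N atoms = 1, O atoms = 4 → HBA = 5.

4, 5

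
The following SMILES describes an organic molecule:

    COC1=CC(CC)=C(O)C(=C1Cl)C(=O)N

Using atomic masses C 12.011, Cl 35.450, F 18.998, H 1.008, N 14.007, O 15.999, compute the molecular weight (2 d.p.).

229.66 g/mol

First, the molecular formula is C10H12ClNO3 (counting implicit H from valence).
  C: 10 × 12.011 = 120.110
  Cl: 1 × 35.450 = 35.450
  H: 12 × 1.008 = 12.096
  N: 1 × 14.007 = 14.007
  O: 3 × 15.999 = 47.997
Sum: 10×12.011 + 1×35.450 + 12×1.008 + 1×14.007 + 3×15.999 = 229.660 → 229.66 g/mol.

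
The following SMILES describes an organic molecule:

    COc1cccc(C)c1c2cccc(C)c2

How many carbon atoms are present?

15

Count every carbon token in the SMILES (each C, including those in ring-closure positions and inside branches).
Carbon count: 15.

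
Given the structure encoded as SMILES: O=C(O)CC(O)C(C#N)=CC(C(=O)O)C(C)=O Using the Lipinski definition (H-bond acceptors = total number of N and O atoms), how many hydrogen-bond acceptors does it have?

7

N atoms: 1; O atoms: 6.
Lipinski HBA = 1 + 6 = 7.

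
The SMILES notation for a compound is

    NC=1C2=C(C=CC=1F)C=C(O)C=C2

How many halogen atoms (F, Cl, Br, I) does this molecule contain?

1

Halogen atoms appear at heavy-atom position 8 (1×F).
Other groups present: 1 hydroxyl, 1 primary amine.
Halogen count: 1.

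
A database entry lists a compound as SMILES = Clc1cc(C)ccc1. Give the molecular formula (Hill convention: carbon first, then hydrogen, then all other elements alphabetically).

C7H7Cl

Walk through each heavy atom and fill implicit hydrogens from standard valence (C 4, N 3, O 2, S 2, halogen 1); for lowercase aromatic atoms, an aromatic c carries 1 H when it has two neighbours and 0 H with three, and aromatic n carries 0 H:
  atom 1: Cl (halogen, monovalent) → 0 H
  atom 2: aromatic c, 3 neighbours → 0 H
  atom 3: aromatic c, 2 neighbours → 1 H
  atom 4: aromatic c, 3 neighbours → 0 H
  atom 5: C, bond orders sum to 1 (valence 4) → 3 H
  atom 6: aromatic c, 2 neighbours → 1 H
  atom 7: aromatic c, 2 neighbours → 1 H
  atom 8: aromatic c, 2 neighbours → 1 H
Totals → C:7, H:7, Cl:1.
In Hill order: C7H7Cl.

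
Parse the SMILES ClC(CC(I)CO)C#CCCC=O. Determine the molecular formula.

Walk through each heavy atom and fill implicit hydrogens from standard valence (C 4, N 3, O 2, S 2, halogen 1):
  atom 1: Cl (halogen, monovalent) → 0 H
  atom 2: C, bond orders sum to 3 (valence 4) → 1 H
  atom 3: C, bond orders sum to 2 (valence 4) → 2 H
  atom 4: C, bond orders sum to 3 (valence 4) → 1 H
  atom 5: I (halogen, monovalent) → 0 H
  atom 6: C, bond orders sum to 2 (valence 4) → 2 H
  atom 7: O, bond orders sum to 1 (valence 2) → 1 H
  atom 8: C, bond orders sum to 4 (valence 4) → 0 H
  atom 9: C, bond orders sum to 4 (valence 4) → 0 H
  atom 10: C, bond orders sum to 2 (valence 4) → 2 H
  atom 11: C, bond orders sum to 2 (valence 4) → 2 H
  atom 12: C, bond orders sum to 3 (valence 4) → 1 H
  atom 13: O, bond orders sum to 2 (valence 2) → 0 H
Totals → C:9, H:12, Cl:1, I:1, O:2.
In Hill order: C9H12ClIO2.

C9H12ClIO2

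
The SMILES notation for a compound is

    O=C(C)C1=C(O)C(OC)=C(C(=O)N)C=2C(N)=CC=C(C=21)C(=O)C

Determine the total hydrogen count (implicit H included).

Walk through each heavy atom and fill implicit hydrogens from standard valence (C 4, N 3, O 2, S 2, halogen 1):
  atom 1: O, bond orders sum to 2 (valence 2) → 0 H
  atom 2: C, bond orders sum to 4 (valence 4) → 0 H
  atom 3: C, bond orders sum to 1 (valence 4) → 3 H
  atom 4: C, bond orders sum to 4 (valence 4) → 0 H
  atom 5: C, bond orders sum to 4 (valence 4) → 0 H
  atom 6: O, bond orders sum to 1 (valence 2) → 1 H
  atom 7: C, bond orders sum to 4 (valence 4) → 0 H
  atom 8: O, bond orders sum to 2 (valence 2) → 0 H
  atom 9: C, bond orders sum to 1 (valence 4) → 3 H
  atom 10: C, bond orders sum to 4 (valence 4) → 0 H
  atom 11: C, bond orders sum to 4 (valence 4) → 0 H
  atom 12: O, bond orders sum to 2 (valence 2) → 0 H
  atom 13: N, bond orders sum to 1 (valence 3) → 2 H
  atom 14: C, bond orders sum to 4 (valence 4) → 0 H
  atom 15: C, bond orders sum to 4 (valence 4) → 0 H
  atom 16: N, bond orders sum to 1 (valence 3) → 2 H
  atom 17: C, bond orders sum to 3 (valence 4) → 1 H
  atom 18: C, bond orders sum to 3 (valence 4) → 1 H
  atom 19: C, bond orders sum to 4 (valence 4) → 0 H
  atom 20: C, bond orders sum to 4 (valence 4) → 0 H
  atom 21: C, bond orders sum to 4 (valence 4) → 0 H
  atom 22: O, bond orders sum to 2 (valence 2) → 0 H
  atom 23: C, bond orders sum to 1 (valence 4) → 3 H
Total hydrogens: 16.

16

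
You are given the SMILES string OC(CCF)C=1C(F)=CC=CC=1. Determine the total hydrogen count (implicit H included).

Walk through each heavy atom and fill implicit hydrogens from standard valence (C 4, N 3, O 2, S 2, halogen 1):
  atom 1: O, bond orders sum to 1 (valence 2) → 1 H
  atom 2: C, bond orders sum to 3 (valence 4) → 1 H
  atom 3: C, bond orders sum to 2 (valence 4) → 2 H
  atom 4: C, bond orders sum to 2 (valence 4) → 2 H
  atom 5: F (halogen, monovalent) → 0 H
  atom 6: C, bond orders sum to 4 (valence 4) → 0 H
  atom 7: C, bond orders sum to 4 (valence 4) → 0 H
  atom 8: F (halogen, monovalent) → 0 H
  atom 9: C, bond orders sum to 3 (valence 4) → 1 H
  atom 10: C, bond orders sum to 3 (valence 4) → 1 H
  atom 11: C, bond orders sum to 3 (valence 4) → 1 H
  atom 12: C, bond orders sum to 3 (valence 4) → 1 H
Total hydrogens: 10.

10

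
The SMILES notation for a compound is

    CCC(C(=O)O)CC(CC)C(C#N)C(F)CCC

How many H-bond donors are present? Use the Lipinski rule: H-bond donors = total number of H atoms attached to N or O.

Donors: find every N or O and count the H atoms it carries.
  atom 5 (O): bond orders sum to 2 → 0 H
  atom 6 (O): bond orders sum to 1 → 1 H
  atom 13 (N): bond orders sum to 3 → 0 H
Lipinski HBD = 1.

1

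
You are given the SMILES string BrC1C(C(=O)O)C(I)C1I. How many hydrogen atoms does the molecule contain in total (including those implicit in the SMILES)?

Walk through each heavy atom and fill implicit hydrogens from standard valence (C 4, N 3, O 2, S 2, halogen 1):
  atom 1: Br (halogen, monovalent) → 0 H
  atom 2: C, bond orders sum to 3 (valence 4) → 1 H
  atom 3: C, bond orders sum to 3 (valence 4) → 1 H
  atom 4: C, bond orders sum to 4 (valence 4) → 0 H
  atom 5: O, bond orders sum to 2 (valence 2) → 0 H
  atom 6: O, bond orders sum to 1 (valence 2) → 1 H
  atom 7: C, bond orders sum to 3 (valence 4) → 1 H
  atom 8: I (halogen, monovalent) → 0 H
  atom 9: C, bond orders sum to 3 (valence 4) → 1 H
  atom 10: I (halogen, monovalent) → 0 H
Total hydrogens: 5.

5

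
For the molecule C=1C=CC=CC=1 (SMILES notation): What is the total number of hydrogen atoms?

Walk through each heavy atom and fill implicit hydrogens from standard valence (C 4, N 3, O 2, S 2, halogen 1):
  atom 1: C, bond orders sum to 3 (valence 4) → 1 H
  atom 2: C, bond orders sum to 3 (valence 4) → 1 H
  atom 3: C, bond orders sum to 3 (valence 4) → 1 H
  atom 4: C, bond orders sum to 3 (valence 4) → 1 H
  atom 5: C, bond orders sum to 3 (valence 4) → 1 H
  atom 6: C, bond orders sum to 3 (valence 4) → 1 H
Total hydrogens: 6.

6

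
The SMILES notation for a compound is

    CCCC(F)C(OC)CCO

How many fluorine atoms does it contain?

1

Scan the SMILES for F atoms (remember two-letter symbols like Cl and Br are single atoms).
Fluorine count: 1.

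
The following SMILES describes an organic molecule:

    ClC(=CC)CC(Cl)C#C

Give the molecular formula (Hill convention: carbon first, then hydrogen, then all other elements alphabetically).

C7H8Cl2

Walk through each heavy atom and fill implicit hydrogens from standard valence (C 4, N 3, O 2, S 2, halogen 1):
  atom 1: Cl (halogen, monovalent) → 0 H
  atom 2: C, bond orders sum to 4 (valence 4) → 0 H
  atom 3: C, bond orders sum to 3 (valence 4) → 1 H
  atom 4: C, bond orders sum to 1 (valence 4) → 3 H
  atom 5: C, bond orders sum to 2 (valence 4) → 2 H
  atom 6: C, bond orders sum to 3 (valence 4) → 1 H
  atom 7: Cl (halogen, monovalent) → 0 H
  atom 8: C, bond orders sum to 4 (valence 4) → 0 H
  atom 9: C, bond orders sum to 3 (valence 4) → 1 H
Totals → C:7, H:8, Cl:2.
In Hill order: C7H8Cl2.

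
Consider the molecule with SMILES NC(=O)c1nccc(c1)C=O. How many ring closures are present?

1

In SMILES, each pair of matching ring-closure digits denotes one ring-closing bond; the number of such bonds equals the number of independent rings.
Ring-closure bonds here: 1.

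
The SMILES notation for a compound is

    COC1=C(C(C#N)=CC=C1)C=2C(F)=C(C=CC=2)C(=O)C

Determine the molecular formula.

C16H12FNO2

Walk through each heavy atom and fill implicit hydrogens from standard valence (C 4, N 3, O 2, S 2, halogen 1):
  atom 1: C, bond orders sum to 1 (valence 4) → 3 H
  atom 2: O, bond orders sum to 2 (valence 2) → 0 H
  atom 3: C, bond orders sum to 4 (valence 4) → 0 H
  atom 4: C, bond orders sum to 4 (valence 4) → 0 H
  atom 5: C, bond orders sum to 4 (valence 4) → 0 H
  atom 6: C, bond orders sum to 4 (valence 4) → 0 H
  atom 7: N, bond orders sum to 3 (valence 3) → 0 H
  atom 8: C, bond orders sum to 3 (valence 4) → 1 H
  atom 9: C, bond orders sum to 3 (valence 4) → 1 H
  atom 10: C, bond orders sum to 3 (valence 4) → 1 H
  atom 11: C, bond orders sum to 4 (valence 4) → 0 H
  atom 12: C, bond orders sum to 4 (valence 4) → 0 H
  atom 13: F (halogen, monovalent) → 0 H
  atom 14: C, bond orders sum to 4 (valence 4) → 0 H
  atom 15: C, bond orders sum to 3 (valence 4) → 1 H
  atom 16: C, bond orders sum to 3 (valence 4) → 1 H
  atom 17: C, bond orders sum to 3 (valence 4) → 1 H
  atom 18: C, bond orders sum to 4 (valence 4) → 0 H
  atom 19: O, bond orders sum to 2 (valence 2) → 0 H
  atom 20: C, bond orders sum to 1 (valence 4) → 3 H
Totals → C:16, H:12, F:1, N:1, O:2.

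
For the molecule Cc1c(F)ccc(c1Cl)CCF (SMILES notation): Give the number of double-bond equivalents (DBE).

4

Molecular formula: C9H9ClF2.
DoU = (2C + 2 + N − H − X) / 2, where X is the halogen count and O/S are ignored.
    = (2·9 + 2 + 0 − 9 − 3) / 2 = 8 / 2 = 4.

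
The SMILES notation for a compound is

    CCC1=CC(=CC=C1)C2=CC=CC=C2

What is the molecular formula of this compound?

Walk through each heavy atom and fill implicit hydrogens from standard valence (C 4, N 3, O 2, S 2, halogen 1):
  atom 1: C, bond orders sum to 1 (valence 4) → 3 H
  atom 2: C, bond orders sum to 2 (valence 4) → 2 H
  atom 3: C, bond orders sum to 4 (valence 4) → 0 H
  atom 4: C, bond orders sum to 3 (valence 4) → 1 H
  atom 5: C, bond orders sum to 4 (valence 4) → 0 H
  atom 6: C, bond orders sum to 3 (valence 4) → 1 H
  atom 7: C, bond orders sum to 3 (valence 4) → 1 H
  atom 8: C, bond orders sum to 3 (valence 4) → 1 H
  atom 9: C, bond orders sum to 4 (valence 4) → 0 H
  atom 10: C, bond orders sum to 3 (valence 4) → 1 H
  atom 11: C, bond orders sum to 3 (valence 4) → 1 H
  atom 12: C, bond orders sum to 3 (valence 4) → 1 H
  atom 13: C, bond orders sum to 3 (valence 4) → 1 H
  atom 14: C, bond orders sum to 3 (valence 4) → 1 H
Totals → C:14, H:14.

C14H14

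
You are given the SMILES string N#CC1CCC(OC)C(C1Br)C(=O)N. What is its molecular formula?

Walk through each heavy atom and fill implicit hydrogens from standard valence (C 4, N 3, O 2, S 2, halogen 1):
  atom 1: N, bond orders sum to 3 (valence 3) → 0 H
  atom 2: C, bond orders sum to 4 (valence 4) → 0 H
  atom 3: C, bond orders sum to 3 (valence 4) → 1 H
  atom 4: C, bond orders sum to 2 (valence 4) → 2 H
  atom 5: C, bond orders sum to 2 (valence 4) → 2 H
  atom 6: C, bond orders sum to 3 (valence 4) → 1 H
  atom 7: O, bond orders sum to 2 (valence 2) → 0 H
  atom 8: C, bond orders sum to 1 (valence 4) → 3 H
  atom 9: C, bond orders sum to 3 (valence 4) → 1 H
  atom 10: C, bond orders sum to 3 (valence 4) → 1 H
  atom 11: Br (halogen, monovalent) → 0 H
  atom 12: C, bond orders sum to 4 (valence 4) → 0 H
  atom 13: O, bond orders sum to 2 (valence 2) → 0 H
  atom 14: N, bond orders sum to 1 (valence 3) → 2 H
Totals → C:9, H:13, Br:1, N:2, O:2.
In Hill order: C9H13BrN2O2.

C9H13BrN2O2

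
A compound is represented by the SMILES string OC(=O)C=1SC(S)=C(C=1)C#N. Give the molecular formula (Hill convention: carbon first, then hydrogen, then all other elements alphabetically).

Walk through each heavy atom and fill implicit hydrogens from standard valence (C 4, N 3, O 2, S 2, halogen 1):
  atom 1: O, bond orders sum to 1 (valence 2) → 1 H
  atom 2: C, bond orders sum to 4 (valence 4) → 0 H
  atom 3: O, bond orders sum to 2 (valence 2) → 0 H
  atom 4: C, bond orders sum to 4 (valence 4) → 0 H
  atom 5: S, bond orders sum to 2 (valence 2) → 0 H
  atom 6: C, bond orders sum to 4 (valence 4) → 0 H
  atom 7: S, bond orders sum to 1 (valence 2) → 1 H
  atom 8: C, bond orders sum to 4 (valence 4) → 0 H
  atom 9: C, bond orders sum to 3 (valence 4) → 1 H
  atom 10: C, bond orders sum to 4 (valence 4) → 0 H
  atom 11: N, bond orders sum to 3 (valence 3) → 0 H
Totals → C:6, H:3, N:1, O:2, S:2.

C6H3NO2S2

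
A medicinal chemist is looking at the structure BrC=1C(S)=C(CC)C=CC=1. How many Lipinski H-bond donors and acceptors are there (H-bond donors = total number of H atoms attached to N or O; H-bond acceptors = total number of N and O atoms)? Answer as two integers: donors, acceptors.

Donors: find every N or O and count the H atoms it carries.
  (no N or O atoms present)
Lipinski HBD = 0.
Acceptors: N atoms = 0, O atoms = 0 → HBA = 0.

0, 0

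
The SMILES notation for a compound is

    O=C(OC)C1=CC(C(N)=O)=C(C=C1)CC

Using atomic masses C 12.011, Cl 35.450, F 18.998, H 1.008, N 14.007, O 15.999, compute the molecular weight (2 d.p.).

207.23 g/mol

First, the molecular formula is C11H13NO3 (counting implicit H from valence).
  C: 11 × 12.011 = 132.121
  H: 13 × 1.008 = 13.104
  N: 1 × 14.007 = 14.007
  O: 3 × 15.999 = 47.997
Sum: 11×12.011 + 13×1.008 + 1×14.007 + 3×15.999 = 207.229 → 207.23 g/mol.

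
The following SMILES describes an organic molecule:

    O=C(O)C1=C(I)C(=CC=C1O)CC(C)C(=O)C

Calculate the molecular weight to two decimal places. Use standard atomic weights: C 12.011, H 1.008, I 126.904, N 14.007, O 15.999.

First, the molecular formula is C12H13IO4 (counting implicit H from valence).
  C: 12 × 12.011 = 144.132
  H: 13 × 1.008 = 13.104
  I: 1 × 126.904 = 126.904
  O: 4 × 15.999 = 63.996
Sum: 12×12.011 + 13×1.008 + 1×126.904 + 4×15.999 = 348.136 → 348.14 g/mol.

348.14 g/mol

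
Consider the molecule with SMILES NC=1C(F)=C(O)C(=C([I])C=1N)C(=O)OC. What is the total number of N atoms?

Scan the SMILES for N atoms (remember two-letter symbols like Cl and Br are single atoms).
Nitrogen count: 2.

2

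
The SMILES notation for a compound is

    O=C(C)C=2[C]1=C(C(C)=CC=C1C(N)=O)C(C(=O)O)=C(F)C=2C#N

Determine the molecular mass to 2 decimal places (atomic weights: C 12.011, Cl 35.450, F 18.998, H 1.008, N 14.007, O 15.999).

First, the molecular formula is C16H11FN2O4 (counting implicit H from valence).
  C: 16 × 12.011 = 192.176
  F: 1 × 18.998 = 18.998
  H: 11 × 1.008 = 11.088
  N: 2 × 14.007 = 28.014
  O: 4 × 15.999 = 63.996
Sum: 16×12.011 + 1×18.998 + 11×1.008 + 2×14.007 + 4×15.999 = 314.272 → 314.27 g/mol.

314.27 g/mol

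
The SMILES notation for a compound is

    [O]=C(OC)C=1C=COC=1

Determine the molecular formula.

C6H6O3

Walk through each heavy atom and fill implicit hydrogens from standard valence (C 4, N 3, O 2, S 2, halogen 1):
  atom 1: O with explicit H count 0
  atom 2: C, bond orders sum to 4 (valence 4) → 0 H
  atom 3: O, bond orders sum to 2 (valence 2) → 0 H
  atom 4: C, bond orders sum to 1 (valence 4) → 3 H
  atom 5: C, bond orders sum to 4 (valence 4) → 0 H
  atom 6: C, bond orders sum to 3 (valence 4) → 1 H
  atom 7: C, bond orders sum to 3 (valence 4) → 1 H
  atom 8: O, bond orders sum to 2 (valence 2) → 0 H
  atom 9: C, bond orders sum to 3 (valence 4) → 1 H
Totals → C:6, H:6, O:3.
In Hill order: C6H6O3.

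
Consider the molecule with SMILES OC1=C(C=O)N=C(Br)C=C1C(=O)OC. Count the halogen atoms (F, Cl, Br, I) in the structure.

1

Halogen atoms appear at heavy-atom position 8 (1×Br).
Other groups present: 1 aldehyde, 1 ester, 1 hydroxyl.
Halogen count: 1.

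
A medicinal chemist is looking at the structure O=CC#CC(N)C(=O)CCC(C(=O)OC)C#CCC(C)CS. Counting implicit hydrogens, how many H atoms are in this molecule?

21

Walk through each heavy atom and fill implicit hydrogens from standard valence (C 4, N 3, O 2, S 2, halogen 1):
  atom 1: O, bond orders sum to 2 (valence 2) → 0 H
  atom 2: C, bond orders sum to 3 (valence 4) → 1 H
  atom 3: C, bond orders sum to 4 (valence 4) → 0 H
  atom 4: C, bond orders sum to 4 (valence 4) → 0 H
  atom 5: C, bond orders sum to 3 (valence 4) → 1 H
  atom 6: N, bond orders sum to 1 (valence 3) → 2 H
  atom 7: C, bond orders sum to 4 (valence 4) → 0 H
  atom 8: O, bond orders sum to 2 (valence 2) → 0 H
  atom 9: C, bond orders sum to 2 (valence 4) → 2 H
  atom 10: C, bond orders sum to 2 (valence 4) → 2 H
  atom 11: C, bond orders sum to 3 (valence 4) → 1 H
  atom 12: C, bond orders sum to 4 (valence 4) → 0 H
  atom 13: O, bond orders sum to 2 (valence 2) → 0 H
  atom 14: O, bond orders sum to 2 (valence 2) → 0 H
  atom 15: C, bond orders sum to 1 (valence 4) → 3 H
  atom 16: C, bond orders sum to 4 (valence 4) → 0 H
  atom 17: C, bond orders sum to 4 (valence 4) → 0 H
  atom 18: C, bond orders sum to 2 (valence 4) → 2 H
  atom 19: C, bond orders sum to 3 (valence 4) → 1 H
  atom 20: C, bond orders sum to 1 (valence 4) → 3 H
  atom 21: C, bond orders sum to 2 (valence 4) → 2 H
  atom 22: S, bond orders sum to 1 (valence 2) → 1 H
Total hydrogens: 21.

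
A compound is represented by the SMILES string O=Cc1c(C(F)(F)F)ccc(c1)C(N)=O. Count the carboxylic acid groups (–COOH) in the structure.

0

Scan the SMILES for the carboxylic acid motif — none present.
Groups that are present: 1 aldehyde, 1 amide.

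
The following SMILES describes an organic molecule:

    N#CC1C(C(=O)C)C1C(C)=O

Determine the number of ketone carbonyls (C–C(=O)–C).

The ketone motif appears at heavy-atom positions 5, 9 in the SMILES.
Other groups present: 1 nitrile.
Ketone count: 2.

2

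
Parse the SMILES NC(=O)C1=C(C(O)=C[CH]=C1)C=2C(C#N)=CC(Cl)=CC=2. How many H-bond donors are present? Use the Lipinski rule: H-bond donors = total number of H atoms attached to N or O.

3

Donors: find every N or O and count the H atoms it carries.
  atom 1 (N): bond orders sum to 1 → 2 H
  atom 3 (O): bond orders sum to 2 → 0 H
  atom 7 (O): bond orders sum to 1 → 1 H
  atom 14 (N): bond orders sum to 3 → 0 H
Lipinski HBD = 3.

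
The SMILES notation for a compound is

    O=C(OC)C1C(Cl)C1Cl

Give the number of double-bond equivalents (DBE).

Molecular formula: C5H6Cl2O2.
DoU = (2C + 2 + N − H − X) / 2, where X is the halogen count and O/S are ignored.
    = (2·5 + 2 + 0 − 6 − 2) / 2 = 4 / 2 = 2.

2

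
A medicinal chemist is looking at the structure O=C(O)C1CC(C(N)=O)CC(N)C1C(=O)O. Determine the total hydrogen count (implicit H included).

Walk through each heavy atom and fill implicit hydrogens from standard valence (C 4, N 3, O 2, S 2, halogen 1):
  atom 1: O, bond orders sum to 2 (valence 2) → 0 H
  atom 2: C, bond orders sum to 4 (valence 4) → 0 H
  atom 3: O, bond orders sum to 1 (valence 2) → 1 H
  atom 4: C, bond orders sum to 3 (valence 4) → 1 H
  atom 5: C, bond orders sum to 2 (valence 4) → 2 H
  atom 6: C, bond orders sum to 3 (valence 4) → 1 H
  atom 7: C, bond orders sum to 4 (valence 4) → 0 H
  atom 8: N, bond orders sum to 1 (valence 3) → 2 H
  atom 9: O, bond orders sum to 2 (valence 2) → 0 H
  atom 10: C, bond orders sum to 2 (valence 4) → 2 H
  atom 11: C, bond orders sum to 3 (valence 4) → 1 H
  atom 12: N, bond orders sum to 1 (valence 3) → 2 H
  atom 13: C, bond orders sum to 3 (valence 4) → 1 H
  atom 14: C, bond orders sum to 4 (valence 4) → 0 H
  atom 15: O, bond orders sum to 2 (valence 2) → 0 H
  atom 16: O, bond orders sum to 1 (valence 2) → 1 H
Total hydrogens: 14.

14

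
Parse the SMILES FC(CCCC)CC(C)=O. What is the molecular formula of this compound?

C8H15FO

Walk through each heavy atom and fill implicit hydrogens from standard valence (C 4, N 3, O 2, S 2, halogen 1):
  atom 1: F (halogen, monovalent) → 0 H
  atom 2: C, bond orders sum to 3 (valence 4) → 1 H
  atom 3: C, bond orders sum to 2 (valence 4) → 2 H
  atom 4: C, bond orders sum to 2 (valence 4) → 2 H
  atom 5: C, bond orders sum to 2 (valence 4) → 2 H
  atom 6: C, bond orders sum to 1 (valence 4) → 3 H
  atom 7: C, bond orders sum to 2 (valence 4) → 2 H
  atom 8: C, bond orders sum to 4 (valence 4) → 0 H
  atom 9: C, bond orders sum to 1 (valence 4) → 3 H
  atom 10: O, bond orders sum to 2 (valence 2) → 0 H
Totals → C:8, H:15, F:1, O:1.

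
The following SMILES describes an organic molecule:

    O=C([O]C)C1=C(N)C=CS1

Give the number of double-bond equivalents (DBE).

4

Molecular formula: C6H7NO2S.
DoU = (2C + 2 + N − H − X) / 2, where X is the halogen count and O/S are ignored.
    = (2·6 + 2 + 1 − 7 − 0) / 2 = 8 / 2 = 4.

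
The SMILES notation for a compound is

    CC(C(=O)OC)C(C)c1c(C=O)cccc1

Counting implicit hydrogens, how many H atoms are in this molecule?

Walk through each heavy atom and fill implicit hydrogens from standard valence (C 4, N 3, O 2, S 2, halogen 1); for lowercase aromatic atoms, an aromatic c carries 1 H when it has two neighbours and 0 H with three, and aromatic n carries 0 H:
  atom 1: C, bond orders sum to 1 (valence 4) → 3 H
  atom 2: C, bond orders sum to 3 (valence 4) → 1 H
  atom 3: C, bond orders sum to 4 (valence 4) → 0 H
  atom 4: O, bond orders sum to 2 (valence 2) → 0 H
  atom 5: O, bond orders sum to 2 (valence 2) → 0 H
  atom 6: C, bond orders sum to 1 (valence 4) → 3 H
  atom 7: C, bond orders sum to 3 (valence 4) → 1 H
  atom 8: C, bond orders sum to 1 (valence 4) → 3 H
  atom 9: aromatic c, 3 neighbours → 0 H
  atom 10: aromatic c, 3 neighbours → 0 H
  atom 11: C, bond orders sum to 3 (valence 4) → 1 H
  atom 12: O, bond orders sum to 2 (valence 2) → 0 H
  atom 13: aromatic c, 2 neighbours → 1 H
  atom 14: aromatic c, 2 neighbours → 1 H
  atom 15: aromatic c, 2 neighbours → 1 H
  atom 16: aromatic c, 2 neighbours → 1 H
Total hydrogens: 16.

16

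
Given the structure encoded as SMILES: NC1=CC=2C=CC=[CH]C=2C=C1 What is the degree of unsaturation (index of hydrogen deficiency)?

Degree of unsaturation = (number of rings) + (number of π bonds).
Ring closures in the SMILES: 2.
π bonds: 5 double bonds (each 1 DoU) → 5 DoU from unsaturation.
Total DoU = 2 + 5 = 7.

7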